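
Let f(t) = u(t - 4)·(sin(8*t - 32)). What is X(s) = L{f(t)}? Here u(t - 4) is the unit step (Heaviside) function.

X(s) = 8*exp(-4*s)/(s^2 + 64)

By the second shifting theorem, L{u(t - c)·g(t - c)} = e^(-cs)·G(s) with c = 4 and G(s) = L{g(t)}.
L{sin(8t)} = 8/(s^2 + 64).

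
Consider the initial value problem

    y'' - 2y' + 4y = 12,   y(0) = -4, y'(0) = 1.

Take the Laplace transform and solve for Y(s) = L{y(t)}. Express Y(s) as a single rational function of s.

Laplace-transform each side.
The derivative rules (L{y''} = s^2 Y - s·y(0) - y'(0) and L{y'} = sY - y(0), with y(0) = -4, y'(0) = 1) turn the left side into (s^2 - 2*s + 4)Y - (-4*s + 9).
The right side is L{12} = 12/s.
So (s^2 - 2*s + 4)Y = 12/s + (-4*s + 9).
Solve for Y(s) and write it as one ratio of polynomials.

Y(s) = (-4*s^2 + 9*s + 12)/(s^3 - 2*s^2 + 4*s)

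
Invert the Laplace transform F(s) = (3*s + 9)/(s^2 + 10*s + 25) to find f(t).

f(t) = -6*t*exp(-5*t) + 3*exp(-5*t)

Factor the denominator: s^2 + 10*s + 25 = (s + 5)^2.
Partial fraction decomposition gives [3/(s + 5)] + [-6/(s + 5)^2].
Invert each term: 3/(s + 5) ↔ 3e^(-5t); -6/(s + 5)^2 ↔ -6t·e^(-5t).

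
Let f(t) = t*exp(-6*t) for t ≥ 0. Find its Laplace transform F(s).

F(s) = (s + 6)^(-2)

L{e^(-6t)} = 1/(s + 6).
Then apply L{t·g(t)} = -d/ds[G(s)] with G(s) = 1/(s + 6):
differentiating 1 time and applying the sign gives (s + 6)^(-2).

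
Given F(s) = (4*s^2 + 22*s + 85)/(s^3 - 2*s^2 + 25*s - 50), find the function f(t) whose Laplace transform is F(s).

Factor the denominator: s^3 - 2*s^2 + 25*s - 50 = (s - 2)*(s^2 + 25).
Partial fraction decomposition gives [5/(s - 2)] + [-s/(s^2 + 25)] + [20/(s^2 + 25)].
Invert each term: 5/(s - 2) ↔ 5e^(2t); -1·s/(s^2 + 25) ↔ -cos(5t); 4·5/(s^2 + 25) ↔ 4sin(5t).

f(t) = 5*exp(2*t) + 4*sin(5*t) - cos(5*t)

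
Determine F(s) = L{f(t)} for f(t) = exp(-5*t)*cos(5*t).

L{cos(5t)} = s/(s^2 + 25).
By the first shifting theorem, multiplying by e^(-5t) replaces s with s + 5.

F(s) = (s + 5)/((s + 5)^2 + 25)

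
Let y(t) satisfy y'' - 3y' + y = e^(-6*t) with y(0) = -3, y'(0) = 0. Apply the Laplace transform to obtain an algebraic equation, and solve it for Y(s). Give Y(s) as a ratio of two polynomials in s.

Laplace-transform each side.
Using L{y''} = s^2 Y - s·y(0) - y'(0) and L{y'} = sY - y(0), with y(0) = -3, y'(0) = 0, the left side becomes (s^2 - 3*s + 1)Y - (-3*s + 9).
The right side is L{e^(-6*t)} = 1/(s + 6).
So (s^2 - 3*s + 1)Y = 1/(s + 6) + (-3*s + 9).
Solve for Y(s) and write it as one ratio of polynomials.

Y(s) = (-3*s^2 - 9*s + 55)/(s^3 + 3*s^2 - 17*s + 6)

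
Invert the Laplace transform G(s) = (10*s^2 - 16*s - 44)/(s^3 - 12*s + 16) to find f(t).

f(t) = -6*t*exp(2*t) + 5*exp(2*t) + 5*exp(-4*t)

Factor the denominator: s^3 - 12*s + 16 = (s - 2)^2*(s + 4).
Partial fraction decomposition gives [5/(s - 2)] + [-6/(s - 2)^2] + [5/(s + 4)].
Invert each term: 5/(s - 2) ↔ 5e^(2t); -6/(s - 2)^2 ↔ -6t·e^(2t); 5/(s + 4) ↔ 5e^(-4t).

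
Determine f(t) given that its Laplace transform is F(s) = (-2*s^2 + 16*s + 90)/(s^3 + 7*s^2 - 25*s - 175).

Factor the denominator: s^3 + 7*s^2 - 25*s - 175 = (s - 5)*(s + 5)*(s + 7).
Partial fraction decomposition gives [-5/(s + 7)] + [1/(s - 5)] + [2/(s + 5)].
Invert each term: -5/(s + 7) ↔ -5e^(-7t); 1/(s - 5) ↔ e^(5t); 2/(s + 5) ↔ 2e^(-5t).

f(t) = exp(5*t) + 2*exp(-5*t) - 5*exp(-7*t)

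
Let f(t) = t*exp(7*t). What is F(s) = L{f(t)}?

L{e^(7t)} = 1/(s - 7).
Then apply L{t·g(t)} = -d/ds[G(s)] with G(s) = 1/(s - 7):
differentiating 1 time and applying the sign gives (s - 7)^(-2).

F(s) = (s - 7)^(-2)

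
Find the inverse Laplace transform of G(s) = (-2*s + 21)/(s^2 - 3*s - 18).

exp(6*t) - 3*exp(-3*t)

Factor the denominator: s^2 - 3*s - 18 = (s - 6)*(s + 3).
Partial fraction decomposition gives [-3/(s + 3)] + [1/(s - 6)].
Invert each term: -3/(s + 3) ↔ -3e^(-3t); 1/(s - 6) ↔ e^(6t).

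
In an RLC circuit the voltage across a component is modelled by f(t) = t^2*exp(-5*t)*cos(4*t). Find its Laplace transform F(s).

L{cos(4t)} = s/(s^2 + 16).
Multiplying by e^(-5t) shifts s → s + 5, so L{exp(-5*t)*cos(4*t)} = (s + 5)/((s + 5)^2 + 16).
Then apply L{t^2·g(t)} = (-1)^2 d^2/ds^2[G(s)] with G(s) = (s + 5)/((s + 5)^2 + 16):
differentiating 2 times and applying the sign gives 2*(s + 5)*(s^2 + 10*s - 23)/(s^2 + 10*s + 41)^3.

F(s) = 2*(s + 5)*(s^2 + 10*s - 23)/(s^2 + 10*s + 41)^3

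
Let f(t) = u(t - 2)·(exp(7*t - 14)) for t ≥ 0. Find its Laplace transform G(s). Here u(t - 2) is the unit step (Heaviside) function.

G(s) = exp(-2*s)/(s - 7)

By the second shifting theorem, L{u(t - c)·g(t - c)} = e^(-cs)·H(s) with c = 2 and H(s) = L{g(t)}.
L{e^(7t)} = 1/(s - 7).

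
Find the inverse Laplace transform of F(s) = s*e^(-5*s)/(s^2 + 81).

The factor e^(-5s) signals a time shift by c = 5 (second shifting theorem).
L{cos(9t)} = s/(s^2 + 81), so L^-1{s/(s^2 + 81)} = cos(9*t).
Hence the inverse is u(t - 5) times that function evaluated at t - 5.

Heaviside(t - 5)*(cos(9*t - 45))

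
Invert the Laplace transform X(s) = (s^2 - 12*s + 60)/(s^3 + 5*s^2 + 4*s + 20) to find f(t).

Factor the denominator: s^3 + 5*s^2 + 4*s + 20 = (s + 5)*(s^2 + 4).
Partial fraction decomposition gives [5/(s + 5)] + [-4*s/(s^2 + 4)] + [8/(s^2 + 4)].
Invert each term: 5/(s + 5) ↔ 5e^(-5t); -4·s/(s^2 + 4) ↔ -4cos(2t); 4·2/(s^2 + 4) ↔ 4sin(2t).

f(t) = 4*sin(2*t) - 4*cos(2*t) + 5*exp(-5*t)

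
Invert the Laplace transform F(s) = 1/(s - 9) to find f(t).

Since L{e^(9t)} = 1/(s - 9), the inverse is exp(9*t).

f(t) = exp(9*t)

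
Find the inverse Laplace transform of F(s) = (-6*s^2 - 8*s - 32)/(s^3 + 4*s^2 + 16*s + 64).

sin(4*t) - 3*cos(4*t) - 3*exp(-4*t)

Factor the denominator: s^3 + 4*s^2 + 16*s + 64 = (s + 4)*(s^2 + 16).
Partial fraction decomposition gives [-3/(s + 4)] + [-3*s/(s^2 + 16)] + [4/(s^2 + 16)].
Invert each term: -3/(s + 4) ↔ -3e^(-4t); -3·s/(s^2 + 16) ↔ -3cos(4t); 1·4/(s^2 + 16) ↔ sin(4t).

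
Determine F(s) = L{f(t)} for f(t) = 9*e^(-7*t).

F(s) = 9/(s + 7)

L{9} = 9/s.
By the first shifting theorem, multiplying by e^(-7t) replaces s with s + 7.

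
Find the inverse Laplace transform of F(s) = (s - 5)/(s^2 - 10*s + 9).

Rewrite the denominator: s^2 - 10*s + 9 = (s - 5)^2 - 16.
The form in (s - 5) signals a first-shifting-theorem factor e^(5t).
Since L{cosh(4t)} = s/(s^2 - 16), the inverse is e^(5*t)*cosh(4*t).

exp(5*t)*cosh(4*t)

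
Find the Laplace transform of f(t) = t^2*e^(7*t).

L{t^2} = 2!/s^3 = 2/s^3.
By the first shifting theorem, multiplying by e^(7t) replaces s with s - 7.

2/(s - 7)^3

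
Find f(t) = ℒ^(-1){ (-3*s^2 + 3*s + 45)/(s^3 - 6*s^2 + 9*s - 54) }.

Factor the denominator: s^3 - 6*s^2 + 9*s - 54 = (s - 6)*(s^2 + 9).
Partial fraction decomposition gives [-1/(s - 6)] + [-2*s/(s^2 + 9)] + [-9/(s^2 + 9)].
Invert each term: -1/(s - 6) ↔ -e^(6t); -2·s/(s^2 + 9) ↔ -2cos(3t); -3·3/(s^2 + 9) ↔ -3sin(3t).

f(t) = -exp(6*t) - 3*sin(3*t) - 2*cos(3*t)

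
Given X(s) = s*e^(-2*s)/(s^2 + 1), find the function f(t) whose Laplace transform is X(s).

f(t) = Heaviside(t - 2)*(cos(t - 2))

The factor e^(-2s) signals a time shift by c = 2 (second shifting theorem).
L{cos(t)} = s/(s^2 + 1), so L^-1{s/(s^2 + 1)} = cos(t).
Hence the inverse is u(t - 2) times that function evaluated at t - 2.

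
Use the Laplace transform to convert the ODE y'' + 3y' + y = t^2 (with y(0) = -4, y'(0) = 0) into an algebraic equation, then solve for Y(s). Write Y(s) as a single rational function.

Y(s) = (-4*s^4 - 12*s^3 + 2)/(s^5 + 3*s^4 + s^3)

Take the Laplace transform of both sides.
The derivative rules (L{y''} = s^2 Y - s·y(0) - y'(0) and L{y'} = sY - y(0), with y(0) = -4, y'(0) = 0) turn the left side into (s^2 + 3*s + 1)Y - (-4*s - 12).
The right side is L{t^2} = 2/s^3.
So (s^2 + 3*s + 1)Y = 2/s^3 + (-4*s - 12).
Isolate Y and clear denominators.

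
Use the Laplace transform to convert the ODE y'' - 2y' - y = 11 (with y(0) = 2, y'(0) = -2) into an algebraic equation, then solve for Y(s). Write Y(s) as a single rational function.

Take the Laplace transform of both sides.
Using L{y''} = s^2 Y - s·y(0) - y'(0) and L{y'} = sY - y(0), with y(0) = 2, y'(0) = -2, the left side becomes (s^2 - 2*s - 1)Y - (2*s - 6).
The right side is L{11} = 11/s.
So (s^2 - 2*s - 1)Y = 11/s + (2*s - 6).
Solve for Y(s) and write it as one ratio of polynomials.

Y(s) = (2*s^2 - 6*s + 11)/(s^3 - 2*s^2 - s)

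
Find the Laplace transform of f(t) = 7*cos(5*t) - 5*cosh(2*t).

Apply the Laplace transform termwise.
(-5)·[L{cosh(2t)} = s/(s^2 - 4)]; (7)·[L{cos(5t)} = s/(s^2 + 25)].

7*s/(s^2 + 25) - 5*s/(s^2 - 4)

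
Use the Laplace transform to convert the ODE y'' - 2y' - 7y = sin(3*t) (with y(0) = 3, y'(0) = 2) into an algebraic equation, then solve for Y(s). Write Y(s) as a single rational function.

Take the Laplace transform of both sides.
The derivative rules (L{y''} = s^2 Y - s·y(0) - y'(0) and L{y'} = sY - y(0), with y(0) = 3, y'(0) = 2) turn the left side into (s^2 - 2*s - 7)Y - (3*s - 4).
The right side is L{sin(3*t)} = 3/(s^2 + 9).
So (s^2 - 2*s - 7)Y = 3/(s^2 + 9) + (3*s - 4).
Solve for Y(s) and write it as one ratio of polynomials.

Y(s) = (3*s^3 - 4*s^2 + 27*s - 33)/(s^4 - 2*s^3 + 2*s^2 - 18*s - 63)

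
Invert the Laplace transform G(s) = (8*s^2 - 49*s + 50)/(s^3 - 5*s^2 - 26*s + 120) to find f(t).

Factor the denominator: s^3 - 5*s^2 - 26*s + 120 = (s - 6)*(s - 4)*(s + 5).
Partial fraction decomposition gives [1/(s - 4)] + [2/(s - 6)] + [5/(s + 5)].
Invert each term: 1/(s - 4) ↔ e^(4t); 2/(s - 6) ↔ 2e^(6t); 5/(s + 5) ↔ 5e^(-5t).

f(t) = 2*exp(6*t) + exp(4*t) + 5*exp(-5*t)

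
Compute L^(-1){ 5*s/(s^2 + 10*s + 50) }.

Complete the square in the denominator: s^2 + 10*s + 50 = (s + 5)^2 + 5^2.
Split the numerator to match: 5*s = 5·(s + 5) - 5·5.
Invert each term: 5·(s + 5)/((s + 5)^2 + 25) ↔ 5e^(-5t)cos(5t); -5·5/((s + 5)^2 + 25) ↔ -5e^(-5t)sin(5t).

-5*exp(-5*t)*sin(5*t) + 5*exp(-5*t)*cos(5*t)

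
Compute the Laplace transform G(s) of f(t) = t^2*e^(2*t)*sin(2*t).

L{sin(2t)} = 2/(s^2 + 4).
Multiplying by e^(2t) shifts s → s - 2, so L{e^(2*t)*sin(2*t)} = 2/((s - 2)^2 + 4).
Then apply L{t^2·g(t)} = (-1)^2 d^2/ds^2[H(s)] with H(s) = 2/((s - 2)^2 + 4):
differentiating 2 times and applying the sign gives 4*(3*s^2 - 12*s + 8)/(s^2 - 4*s + 8)^3.

G(s) = 4*(3*s^2 - 12*s + 8)/(s^2 - 4*s + 8)^3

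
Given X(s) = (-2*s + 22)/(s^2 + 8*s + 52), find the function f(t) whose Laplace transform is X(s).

f(t) = 5*exp(-4*t)*sin(6*t) - 2*exp(-4*t)*cos(6*t)

Complete the square in the denominator: s^2 + 8*s + 52 = (s + 4)^2 + 6^2.
Split the numerator to match: -2*s + 22 = -2·(s + 4) + 5·6.
Invert each term: -2·(s + 4)/((s + 4)^2 + 36) ↔ -2e^(-4t)cos(6t); 5·6/((s + 4)^2 + 36) ↔ 5e^(-4t)sin(6t).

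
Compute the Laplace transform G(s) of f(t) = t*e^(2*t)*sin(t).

L{sin(t)} = 1/(s^2 + 1).
Multiplying by e^(2t) shifts s → s - 2, so L{e^(2*t)*sin(t)} = 1/((s - 2)^2 + 1).
Then apply L{t·g(t)} = -d/ds[H(s)] with H(s) = 1/((s - 2)^2 + 1):
differentiating 1 time and applying the sign gives 2*(s - 2)/(s^2 - 4*s + 5)^2.

G(s) = 2*(s - 2)/(s^2 - 4*s + 5)^2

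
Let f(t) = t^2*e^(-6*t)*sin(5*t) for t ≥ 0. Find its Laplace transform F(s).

L{sin(5t)} = 5/(s^2 + 25).
Multiplying by e^(-6t) shifts s → s + 6, so L{e^(-6*t)*sin(5*t)} = 5/((s + 6)^2 + 25).
Then apply L{t^2·g(t)} = (-1)^2 d^2/ds^2[G(s)] with G(s) = 5/((s + 6)^2 + 25):
differentiating 2 times and applying the sign gives 10*(3*s^2 + 36*s + 83)/(s^2 + 12*s + 61)^3.

F(s) = 10*(3*s^2 + 36*s + 83)/(s^2 + 12*s + 61)^3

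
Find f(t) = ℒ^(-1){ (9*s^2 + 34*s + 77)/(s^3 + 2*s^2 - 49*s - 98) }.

f(t) = 6*exp(7*t) - exp(-2*t) + 4*exp(-7*t)

Factor the denominator: s^3 + 2*s^2 - 49*s - 98 = (s - 7)*(s + 2)*(s + 7).
Partial fraction decomposition gives [-1/(s + 2)] + [6/(s - 7)] + [4/(s + 7)].
Invert each term: -1/(s + 2) ↔ -e^(-2t); 6/(s - 7) ↔ 6e^(7t); 4/(s + 7) ↔ 4e^(-7t).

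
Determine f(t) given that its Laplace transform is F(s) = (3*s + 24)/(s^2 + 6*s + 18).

Complete the square in the denominator: s^2 + 6*s + 18 = (s + 3)^2 + 3^2.
Split the numerator to match: 3*s + 24 = 3·(s + 3) + 5·3.
Invert each term: 3·(s + 3)/((s + 3)^2 + 9) ↔ 3e^(-3t)cos(3t); 5·3/((s + 3)^2 + 9) ↔ 5e^(-3t)sin(3t).

f(t) = 5*exp(-3*t)*sin(3*t) + 3*exp(-3*t)*cos(3*t)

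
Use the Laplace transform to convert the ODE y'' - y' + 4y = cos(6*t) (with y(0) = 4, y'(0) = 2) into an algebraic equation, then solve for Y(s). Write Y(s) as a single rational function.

Apply the Laplace transform to the equation.
With L{y''} = s^2 Y - s·y(0) - y'(0) and L{y'} = sY - y(0), with y(0) = 4, y'(0) = 2: the LHS transforms to (s^2 - s + 4)Y - (4*s - 2).
The right side is L{cos(6*t)} = s/(s^2 + 36).
So (s^2 - s + 4)Y = s/(s^2 + 36) + (4*s - 2).
Solve for Y(s) and write it as one ratio of polynomials.

Y(s) = (4*s^3 - 2*s^2 + 145*s - 72)/(s^4 - s^3 + 40*s^2 - 36*s + 144)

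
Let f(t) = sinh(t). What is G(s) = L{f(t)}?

L{sinh(t)} = 1/(s^2 - 1).

G(s) = 1/(s^2 - 1)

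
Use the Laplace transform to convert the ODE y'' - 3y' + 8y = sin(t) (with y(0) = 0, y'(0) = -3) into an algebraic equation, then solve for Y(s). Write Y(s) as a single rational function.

Y(s) = (-3*s^2 - 2)/(s^4 - 3*s^3 + 9*s^2 - 3*s + 8)

Transform both sides with L{·}.
With L{y''} = s^2 Y - s·y(0) - y'(0) and L{y'} = sY - y(0), with y(0) = 0, y'(0) = -3: the LHS transforms to (s^2 - 3*s + 8)Y - (-3).
The right side is L{sin(t)} = 1/(s^2 + 1).
So (s^2 - 3*s + 8)Y = 1/(s^2 + 1) + (-3).
Isolate Y and clear denominators.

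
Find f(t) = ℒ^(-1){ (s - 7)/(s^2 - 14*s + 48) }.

f(t) = exp(7*t)*cosh(t)

Rewrite the denominator: s^2 - 14*s + 48 = (s - 7)^2 - 1.
The form in (s - 7) signals a first-shifting-theorem factor e^(7t).
Since L{cosh(t)} = s/(s^2 - 1), the inverse is exp(7*t)*cosh(t).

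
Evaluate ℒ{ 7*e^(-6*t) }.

L{7} = 7/s.
By the first shifting theorem, multiplying by e^(-6t) replaces s with s + 6.

7/(s + 6)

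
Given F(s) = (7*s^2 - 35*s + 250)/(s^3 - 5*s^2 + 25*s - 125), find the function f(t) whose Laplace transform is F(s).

f(t) = 5*exp(5*t) - 5*sin(5*t) + 2*cos(5*t)

Factor the denominator: s^3 - 5*s^2 + 25*s - 125 = (s - 5)*(s^2 + 25).
Partial fraction decomposition gives [5/(s - 5)] + [2*s/(s^2 + 25)] + [-25/(s^2 + 25)].
Invert each term: 5/(s - 5) ↔ 5e^(5t); 2·s/(s^2 + 25) ↔ 2cos(5t); -5·5/(s^2 + 25) ↔ -5sin(5t).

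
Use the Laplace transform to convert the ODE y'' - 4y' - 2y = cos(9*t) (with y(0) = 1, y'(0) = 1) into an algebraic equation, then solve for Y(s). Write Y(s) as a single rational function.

Y(s) = (s^3 - 3*s^2 + 82*s - 243)/(s^4 - 4*s^3 + 79*s^2 - 324*s - 162)

Apply the Laplace transform to the equation.
Using L{y''} = s^2 Y - s·y(0) - y'(0) and L{y'} = sY - y(0), with y(0) = 1, y'(0) = 1, the left side becomes (s^2 - 4*s - 2)Y - (s - 3).
The right side is L{cos(9*t)} = s/(s^2 + 81).
So (s^2 - 4*s - 2)Y = s/(s^2 + 81) + (s - 3).
Divide through and combine into a single rational function.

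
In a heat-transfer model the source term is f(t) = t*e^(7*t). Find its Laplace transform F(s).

F(s) = (s - 7)^(-2)

L{e^(7t)} = 1/(s - 7).
Then apply L{t·g(t)} = -d/ds[G(s)] with G(s) = 1/(s - 7):
differentiating 1 time and applying the sign gives (s - 7)^(-2).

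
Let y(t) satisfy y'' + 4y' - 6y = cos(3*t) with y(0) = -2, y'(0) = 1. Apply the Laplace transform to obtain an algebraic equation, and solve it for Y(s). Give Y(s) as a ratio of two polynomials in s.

Y(s) = (-2*s^3 - 7*s^2 - 17*s - 63)/(s^4 + 4*s^3 + 3*s^2 + 36*s - 54)

Laplace-transform each side.
The derivative rules (L{y''} = s^2 Y - s·y(0) - y'(0) and L{y'} = sY - y(0), with y(0) = -2, y'(0) = 1) turn the left side into (s^2 + 4*s - 6)Y - (-2*s - 7).
The right side is L{cos(3*t)} = s/(s^2 + 9).
So (s^2 + 4*s - 6)Y = s/(s^2 + 9) + (-2*s - 7).
Isolate Y and clear denominators.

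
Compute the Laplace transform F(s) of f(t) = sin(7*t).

L{sin(7t)} = 7/(s^2 + 49).

F(s) = 7/(s^2 + 49)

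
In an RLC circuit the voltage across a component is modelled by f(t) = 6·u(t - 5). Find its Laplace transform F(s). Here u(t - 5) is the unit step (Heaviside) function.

By the second shifting theorem, L{u(t - c)·g(t - c)} = e^(-cs)·G(s) with c = 5 and G(s) = L{g(t)}.
L{6} = 6/s.

F(s) = 6*exp(-5*s)/s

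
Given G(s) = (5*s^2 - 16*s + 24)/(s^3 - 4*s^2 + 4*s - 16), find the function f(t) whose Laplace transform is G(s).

Factor the denominator: s^3 - 4*s^2 + 4*s - 16 = (s - 4)*(s^2 + 4).
Partial fraction decomposition gives [2/(s - 4)] + [3*s/(s^2 + 4)] + [-4/(s^2 + 4)].
Invert each term: 2/(s - 4) ↔ 2e^(4t); 3·s/(s^2 + 4) ↔ 3cos(2t); -2·2/(s^2 + 4) ↔ -2sin(2t).

f(t) = 2*exp(4*t) - 2*sin(2*t) + 3*cos(2*t)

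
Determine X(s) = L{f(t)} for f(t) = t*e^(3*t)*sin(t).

L{sin(t)} = 1/(s^2 + 1).
Multiplying by e^(3t) shifts s → s - 3, so L{e^(3*t)*sin(t)} = 1/((s - 3)^2 + 1).
Then apply L{t·g(t)} = -d/ds[G(s)] with G(s) = 1/((s - 3)^2 + 1):
differentiating 1 time and applying the sign gives 2*(s - 3)/(s^2 - 6*s + 10)^2.

X(s) = 2*(s - 3)/(s^2 - 6*s + 10)^2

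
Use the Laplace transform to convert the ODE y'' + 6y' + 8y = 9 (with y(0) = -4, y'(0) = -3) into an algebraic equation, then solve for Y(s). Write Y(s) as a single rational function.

Y(s) = (-4*s^2 - 27*s + 9)/(s^3 + 6*s^2 + 8*s)

Laplace-transform each side.
Using L{y''} = s^2 Y - s·y(0) - y'(0) and L{y'} = sY - y(0), with y(0) = -4, y'(0) = -3, the left side becomes (s^2 + 6*s + 8)Y - (-4*s - 27).
The right side is L{9} = 9/s.
So (s^2 + 6*s + 8)Y = 9/s + (-4*s - 27).
Solve for Y(s) and write it as one ratio of polynomials.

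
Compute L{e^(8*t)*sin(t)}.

L{sin(t)} = 1/(s^2 + 1).
By the first shifting theorem, multiplying by e^(8t) replaces s with s - 8.

1/((s - 8)^2 + 1)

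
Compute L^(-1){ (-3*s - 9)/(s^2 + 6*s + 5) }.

-3*exp(-3*t)*cosh(2*t)

Rewrite the denominator: s^2 + 6*s + 5 = (s + 3)^2 - 4.
The form in (s + 3) signals a first-shifting-theorem factor e^(-3t).
Since L{cosh(2t)} = s/(s^2 - 4), the inverse is exp(-3*t)*cosh(2*t), scaled by -3.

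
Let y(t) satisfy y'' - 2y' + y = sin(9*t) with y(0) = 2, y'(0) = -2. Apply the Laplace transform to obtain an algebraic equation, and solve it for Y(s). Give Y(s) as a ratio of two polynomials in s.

Apply the Laplace transform to the equation.
Using L{y''} = s^2 Y - s·y(0) - y'(0) and L{y'} = sY - y(0), with y(0) = 2, y'(0) = -2, the left side becomes (s^2 - 2*s + 1)Y - (2*s - 6).
The right side is L{sin(9*t)} = 9/(s^2 + 81).
So (s^2 - 2*s + 1)Y = 9/(s^2 + 81) + (2*s - 6).
Solve for Y(s) and write it as one ratio of polynomials.

Y(s) = (2*s^3 - 6*s^2 + 162*s - 477)/(s^4 - 2*s^3 + 82*s^2 - 162*s + 81)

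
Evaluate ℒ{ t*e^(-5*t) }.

L{t} = 1!/s^2 = 1/s^2.
By the first shifting theorem, multiplying by e^(-5t) replaces s with s + 5.

(s + 5)^(-2)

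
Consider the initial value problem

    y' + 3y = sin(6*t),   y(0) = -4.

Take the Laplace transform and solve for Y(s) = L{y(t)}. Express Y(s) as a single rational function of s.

Transform both sides with L{·}.
The derivative rules (L{y'} = sY - y(0) = sY - (-4)) turn the left side into (s + 3)Y - (-4).
The right side is L{sin(6*t)} = 6/(s^2 + 36).
So (s + 3)Y = 6/(s^2 + 36) + (-4).
Divide through and combine into a single rational function.

Y(s) = (-4*s^2 - 138)/(s^3 + 3*s^2 + 36*s + 108)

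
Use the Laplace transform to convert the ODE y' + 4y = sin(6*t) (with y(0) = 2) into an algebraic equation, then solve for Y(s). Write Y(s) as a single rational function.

Apply the Laplace transform to the equation.
The derivative rules (L{y'} = sY - y(0) = sY - 2) turn the left side into (s + 4)Y - (2).
The right side is L{sin(6*t)} = 6/(s^2 + 36).
So (s + 4)Y = 6/(s^2 + 36) + (2).
Solve for Y(s) and write it as one ratio of polynomials.

Y(s) = (2*s^2 + 78)/(s^3 + 4*s^2 + 36*s + 144)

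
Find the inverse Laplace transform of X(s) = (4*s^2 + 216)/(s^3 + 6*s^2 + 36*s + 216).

sin(6*t) - cos(6*t) + 5*exp(-6*t)

Factor the denominator: s^3 + 6*s^2 + 36*s + 216 = (s + 6)*(s^2 + 36).
Partial fraction decomposition gives [5/(s + 6)] + [-s/(s^2 + 36)] + [6/(s^2 + 36)].
Invert each term: 5/(s + 6) ↔ 5e^(-6t); -1·s/(s^2 + 36) ↔ -cos(6t); 1·6/(s^2 + 36) ↔ sin(6t).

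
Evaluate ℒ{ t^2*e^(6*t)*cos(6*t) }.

2*(s - 6)*(s^2 - 12*s - 72)/(s^2 - 12*s + 72)^3

L{cos(6t)} = s/(s^2 + 36).
Multiplying by e^(6t) shifts s → s - 6, so L{e^(6*t)*cos(6*t)} = (s - 6)/((s - 6)^2 + 36).
Then apply L{t^2·g(t)} = (-1)^2 d^2/ds^2[G(s)] with G(s) = (s - 6)/((s - 6)^2 + 36):
differentiating 2 times and applying the sign gives 2*(s - 6)*(s^2 - 12*s - 72)/(s^2 - 12*s + 72)^3.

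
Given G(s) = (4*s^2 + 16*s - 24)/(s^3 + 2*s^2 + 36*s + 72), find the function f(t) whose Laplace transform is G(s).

f(t) = sin(6*t) + 5*cos(6*t) - exp(-2*t)

Factor the denominator: s^3 + 2*s^2 + 36*s + 72 = (s + 2)*(s^2 + 36).
Partial fraction decomposition gives [-1/(s + 2)] + [5*s/(s^2 + 36)] + [6/(s^2 + 36)].
Invert each term: -1/(s + 2) ↔ -e^(-2t); 5·s/(s^2 + 36) ↔ 5cos(6t); 1·6/(s^2 + 36) ↔ sin(6t).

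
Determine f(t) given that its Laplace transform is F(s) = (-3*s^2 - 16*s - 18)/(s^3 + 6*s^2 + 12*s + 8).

f(t) = t^2*exp(-2*t) - 4*t*exp(-2*t) - 3*exp(-2*t)

Factor the denominator: s^3 + 6*s^2 + 12*s + 8 = (s + 2)^3.
Partial fraction decomposition gives [-3/(s + 2)] + [-4/(s + 2)^2] + [2/(s + 2)^3].
Invert each term: -3/(s + 2) ↔ -3e^(-2t); -4/(s + 2)^2 ↔ -4t·e^(-2t); 2/(s + 2)^3 ↔ (1)t^2·e^(-2t).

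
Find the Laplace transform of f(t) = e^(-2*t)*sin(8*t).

8/((s + 2)^2 + 64)

L{sin(8t)} = 8/(s^2 + 64).
By the first shifting theorem, multiplying by e^(-2t) replaces s with s + 2.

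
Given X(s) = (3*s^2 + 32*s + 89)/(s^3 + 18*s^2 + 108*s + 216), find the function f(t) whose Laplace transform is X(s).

Factor the denominator: s^3 + 18*s^2 + 108*s + 216 = (s + 6)^3.
Partial fraction decomposition gives [3/(s + 6)] + [-4/(s + 6)^2] + [5/(s + 6)^3].
Invert each term: 3/(s + 6) ↔ 3e^(-6t); -4/(s + 6)^2 ↔ -4t·e^(-6t); 5/(s + 6)^3 ↔ (5/2)t^2·e^(-6t).

f(t) = 5*t^2*exp(-6*t)/2 - 4*t*exp(-6*t) + 3*exp(-6*t)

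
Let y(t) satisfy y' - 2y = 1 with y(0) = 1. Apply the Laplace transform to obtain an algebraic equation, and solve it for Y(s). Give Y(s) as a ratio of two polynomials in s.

Transform both sides with L{·}.
Using L{y'} = sY - y(0) = sY - 1, the left side becomes (s - 2)Y - (1).
The right side is L{1} = 1/s.
So (s - 2)Y = 1/s + (1).
Isolate Y and clear denominators.

Y(s) = (s + 1)/(s^2 - 2*s)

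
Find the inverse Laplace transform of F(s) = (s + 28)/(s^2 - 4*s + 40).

Complete the square in the denominator: s^2 - 4*s + 40 = (s - 2)^2 + 6^2.
Split the numerator to match: s + 28 = 1·(s - 2) + 5·6.
Invert each term: 1·(s - 2)/((s - 2)^2 + 36) ↔ e^(2t)cos(6t); 5·6/((s - 2)^2 + 36) ↔ 5e^(2t)sin(6t).

5*exp(2*t)*sin(6*t) + exp(2*t)*cos(6*t)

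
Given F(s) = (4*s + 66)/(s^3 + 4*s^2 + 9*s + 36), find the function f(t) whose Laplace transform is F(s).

Factor the denominator: s^3 + 4*s^2 + 9*s + 36 = (s + 4)*(s^2 + 9).
Partial fraction decomposition gives [2/(s + 4)] + [-2*s/(s^2 + 9)] + [12/(s^2 + 9)].
Invert each term: 2/(s + 4) ↔ 2e^(-4t); -2·s/(s^2 + 9) ↔ -2cos(3t); 4·3/(s^2 + 9) ↔ 4sin(3t).

f(t) = 4*sin(3*t) - 2*cos(3*t) + 2*exp(-4*t)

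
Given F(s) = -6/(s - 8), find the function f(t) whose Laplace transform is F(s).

f(t) = -6*exp(8*t)

Since L{e^(8t)} = 1/(s - 8), the inverse is exp(8*t), scaled by -6.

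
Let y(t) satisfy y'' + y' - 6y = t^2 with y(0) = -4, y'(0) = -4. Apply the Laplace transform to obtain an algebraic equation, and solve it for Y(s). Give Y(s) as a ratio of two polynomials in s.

Y(s) = (-4*s^4 - 8*s^3 + 2)/(s^5 + s^4 - 6*s^3)

Take the Laplace transform of both sides.
The derivative rules (L{y''} = s^2 Y - s·y(0) - y'(0) and L{y'} = sY - y(0), with y(0) = -4, y'(0) = -4) turn the left side into (s^2 + s - 6)Y - (-4*s - 8).
The right side is L{t^2} = 2/s^3.
So (s^2 + s - 6)Y = 2/s^3 + (-4*s - 8).
Isolate Y and clear denominators.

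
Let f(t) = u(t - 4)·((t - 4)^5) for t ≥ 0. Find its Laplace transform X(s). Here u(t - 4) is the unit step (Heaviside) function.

X(s) = 120*exp(-4*s)/s^6

By the second shifting theorem, L{u(t - c)·g(t - c)} = e^(-cs)·G(s) with c = 4 and G(s) = L{g(t)}.
L{t^5} = 5!/s^6 = 120/s^6.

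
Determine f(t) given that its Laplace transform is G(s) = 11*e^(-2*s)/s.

The factor e^(-2s) signals a time shift by c = 2 (second shifting theorem).
L{11} = 11/s, so L^-1{11/s} = 11.
Hence the inverse is u(t - 2) times that function evaluated at t - 2.

f(t) = Heaviside(t - 2)*(11)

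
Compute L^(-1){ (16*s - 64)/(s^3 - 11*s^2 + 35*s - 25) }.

Factor the denominator: s^3 - 11*s^2 + 35*s - 25 = (s - 5)^2*(s - 1).
Partial fraction decomposition gives [3/(s - 5)] + [4/(s - 5)^2] + [-3/(s - 1)].
Invert each term: 3/(s - 5) ↔ 3e^(5t); 4/(s - 5)^2 ↔ 4t·e^(5t); -3/(s - 1) ↔ -3e^(t).

4*t*exp(5*t) + 3*exp(5*t) - 3*exp(t)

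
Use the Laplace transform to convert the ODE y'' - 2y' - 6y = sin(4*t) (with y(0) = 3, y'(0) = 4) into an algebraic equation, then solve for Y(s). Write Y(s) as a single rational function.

Y(s) = (3*s^3 - 2*s^2 + 48*s - 28)/(s^4 - 2*s^3 + 10*s^2 - 32*s - 96)

Laplace-transform each side.
The derivative rules (L{y''} = s^2 Y - s·y(0) - y'(0) and L{y'} = sY - y(0), with y(0) = 3, y'(0) = 4) turn the left side into (s^2 - 2*s - 6)Y - (3*s - 2).
The right side is L{sin(4*t)} = 4/(s^2 + 16).
So (s^2 - 2*s - 6)Y = 4/(s^2 + 16) + (3*s - 2).
Isolate Y and clear denominators.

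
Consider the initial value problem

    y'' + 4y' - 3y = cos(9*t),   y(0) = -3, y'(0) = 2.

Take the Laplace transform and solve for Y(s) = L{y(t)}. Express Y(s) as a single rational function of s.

Apply the Laplace transform to the equation.
With L{y''} = s^2 Y - s·y(0) - y'(0) and L{y'} = sY - y(0), with y(0) = -3, y'(0) = 2: the LHS transforms to (s^2 + 4*s - 3)Y - (-3*s - 10).
The right side is L{cos(9*t)} = s/(s^2 + 81).
So (s^2 + 4*s - 3)Y = s/(s^2 + 81) + (-3*s - 10).
Divide through and combine into a single rational function.

Y(s) = (-3*s^3 - 10*s^2 - 242*s - 810)/(s^4 + 4*s^3 + 78*s^2 + 324*s - 243)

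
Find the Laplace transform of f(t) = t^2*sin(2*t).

4*(3*s^2 - 4)/(s^2 + 4)^3

L{sin(2t)} = 2/(s^2 + 4).
Then apply L{t^2·g(t)} = (-1)^2 d^2/ds^2[G(s)] with G(s) = 2/(s^2 + 4):
differentiating 2 times and applying the sign gives 4*(3*s^2 - 4)/(s^2 + 4)^3.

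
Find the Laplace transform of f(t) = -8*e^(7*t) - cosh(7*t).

Apply the Laplace transform termwise.
(-1)·[L{cosh(7t)} = s/(s^2 - 49)]; (-8)·[L{e^(7t)} = 1/(s - 7)].

-s/(s^2 - 49) - 8/(s - 7)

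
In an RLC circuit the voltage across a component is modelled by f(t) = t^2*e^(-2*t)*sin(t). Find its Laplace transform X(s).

L{sin(t)} = 1/(s^2 + 1).
Multiplying by e^(-2t) shifts s → s + 2, so L{e^(-2*t)*sin(t)} = 1/((s + 2)^2 + 1).
Then apply L{t^2·g(t)} = (-1)^2 d^2/ds^2[G(s)] with G(s) = 1/((s + 2)^2 + 1):
differentiating 2 times and applying the sign gives 2*(3*s^2 + 12*s + 11)/(s^2 + 4*s + 5)^3.

X(s) = 2*(3*s^2 + 12*s + 11)/(s^2 + 4*s + 5)^3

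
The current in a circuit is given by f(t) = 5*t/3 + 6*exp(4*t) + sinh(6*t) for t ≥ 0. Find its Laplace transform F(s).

F(s) = 6/(s^2 - 36) + 6/(s - 4) + 5/(3*s^2)

By linearity of the Laplace transform, transform each term separately.
(5/3)·[L{t} = 1!/s^2 = 1/s^2]; (6)·[L{e^(4t)} = 1/(s - 4)]; L{sinh(6t)} = 6/(s^2 - 36).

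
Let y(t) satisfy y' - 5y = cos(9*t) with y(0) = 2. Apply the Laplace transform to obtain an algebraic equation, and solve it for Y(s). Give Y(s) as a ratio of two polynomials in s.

Laplace-transform each side.
Using L{y'} = sY - y(0) = sY - 2, the left side becomes (s - 5)Y - (2).
The right side is L{cos(9*t)} = s/(s^2 + 81).
So (s - 5)Y = s/(s^2 + 81) + (2).
Isolate Y and clear denominators.

Y(s) = (2*s^2 + s + 162)/(s^3 - 5*s^2 + 81*s - 405)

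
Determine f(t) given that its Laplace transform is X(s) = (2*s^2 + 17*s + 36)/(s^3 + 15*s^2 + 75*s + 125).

Factor the denominator: s^3 + 15*s^2 + 75*s + 125 = (s + 5)^3.
Partial fraction decomposition gives [2/(s + 5)] + [-3/(s + 5)^2] + [(s + 5)^(-3)].
Invert each term: 2/(s + 5) ↔ 2e^(-5t); -3/(s + 5)^2 ↔ -3t·e^(-5t); 1/(s + 5)^3 ↔ (1/2)t^2·e^(-5t).

f(t) = t^2*exp(-5*t)/2 - 3*t*exp(-5*t) + 2*exp(-5*t)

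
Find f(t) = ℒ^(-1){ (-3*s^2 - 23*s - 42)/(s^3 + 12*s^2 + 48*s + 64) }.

f(t) = t^2*exp(-4*t) + t*exp(-4*t) - 3*exp(-4*t)

Factor the denominator: s^3 + 12*s^2 + 48*s + 64 = (s + 4)^3.
Partial fraction decomposition gives [-3/(s + 4)] + [(s + 4)^(-2)] + [2/(s + 4)^3].
Invert each term: -3/(s + 4) ↔ -3e^(-4t); 1/(s + 4)^2 ↔ t·e^(-4t); 2/(s + 4)^3 ↔ (1)t^2·e^(-4t).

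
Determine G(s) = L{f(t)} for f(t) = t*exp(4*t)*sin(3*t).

G(s) = 6*(s - 4)/(s^2 - 8*s + 25)^2

L{sin(3t)} = 3/(s^2 + 9).
Multiplying by e^(4t) shifts s → s - 4, so L{exp(4*t)*sin(3*t)} = 3/((s - 4)^2 + 9).
Then apply L{t·g(t)} = -d/ds[H(s)] with H(s) = 3/((s - 4)^2 + 9):
differentiating 1 time and applying the sign gives 6*(s - 4)/(s^2 - 8*s + 25)^2.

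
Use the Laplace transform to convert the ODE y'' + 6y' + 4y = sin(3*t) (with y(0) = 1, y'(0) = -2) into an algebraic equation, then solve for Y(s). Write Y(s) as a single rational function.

Take the Laplace transform of both sides.
Using L{y''} = s^2 Y - s·y(0) - y'(0) and L{y'} = sY - y(0), with y(0) = 1, y'(0) = -2, the left side becomes (s^2 + 6*s + 4)Y - (s + 4).
The right side is L{sin(3*t)} = 3/(s^2 + 9).
So (s^2 + 6*s + 4)Y = 3/(s^2 + 9) + (s + 4).
Divide through and combine into a single rational function.

Y(s) = (s^3 + 4*s^2 + 9*s + 39)/(s^4 + 6*s^3 + 13*s^2 + 54*s + 36)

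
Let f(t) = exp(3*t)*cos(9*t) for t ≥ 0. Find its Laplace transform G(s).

G(s) = (s - 3)/((s - 3)^2 + 81)

L{cos(9t)} = s/(s^2 + 81).
By the first shifting theorem, multiplying by e^(3t) replaces s with s - 3.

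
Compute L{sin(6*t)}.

L{sin(6t)} = 6/(s^2 + 36).

6/(s^2 + 36)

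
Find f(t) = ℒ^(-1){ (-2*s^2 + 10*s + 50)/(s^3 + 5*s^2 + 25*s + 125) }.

f(t) = 3*sin(5*t) - cos(5*t) - exp(-5*t)

Factor the denominator: s^3 + 5*s^2 + 25*s + 125 = (s + 5)*(s^2 + 25).
Partial fraction decomposition gives [-1/(s + 5)] + [-s/(s^2 + 25)] + [15/(s^2 + 25)].
Invert each term: -1/(s + 5) ↔ -e^(-5t); -1·s/(s^2 + 25) ↔ -cos(5t); 3·5/(s^2 + 25) ↔ 3sin(5t).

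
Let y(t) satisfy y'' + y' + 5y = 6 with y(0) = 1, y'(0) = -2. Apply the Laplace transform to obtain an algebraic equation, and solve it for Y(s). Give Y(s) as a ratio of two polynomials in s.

Take the Laplace transform of both sides.
The derivative rules (L{y''} = s^2 Y - s·y(0) - y'(0) and L{y'} = sY - y(0), with y(0) = 1, y'(0) = -2) turn the left side into (s^2 + s + 5)Y - (s - 1).
The right side is L{6} = 6/s.
So (s^2 + s + 5)Y = 6/s + (s - 1).
Isolate Y and clear denominators.

Y(s) = (s^2 - s + 6)/(s^3 + s^2 + 5*s)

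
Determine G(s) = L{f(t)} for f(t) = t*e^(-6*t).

G(s) = (s + 6)^(-2)

L{e^(-6t)} = 1/(s + 6).
Then apply L{t·g(t)} = -d/ds[H(s)] with H(s) = 1/(s + 6):
differentiating 1 time and applying the sign gives (s + 6)^(-2).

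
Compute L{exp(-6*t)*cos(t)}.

L{cos(t)} = s/(s^2 + 1).
By the first shifting theorem, multiplying by e^(-6t) replaces s with s + 6.

(s + 6)/((s + 6)^2 + 1)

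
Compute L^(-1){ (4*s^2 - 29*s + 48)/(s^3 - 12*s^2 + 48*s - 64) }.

Factor the denominator: s^3 - 12*s^2 + 48*s - 64 = (s - 4)^3.
Partial fraction decomposition gives [4/(s - 4)] + [3/(s - 4)^2] + [-4/(s - 4)^3].
Invert each term: 4/(s - 4) ↔ 4e^(4t); 3/(s - 4)^2 ↔ 3t·e^(4t); -4/(s - 4)^3 ↔ (-2)t^2·e^(4t).

-2*t^2*exp(4*t) + 3*t*exp(4*t) + 4*exp(4*t)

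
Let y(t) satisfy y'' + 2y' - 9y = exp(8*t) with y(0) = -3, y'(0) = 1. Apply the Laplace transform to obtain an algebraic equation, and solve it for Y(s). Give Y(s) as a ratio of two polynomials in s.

Y(s) = (-3*s^2 + 19*s + 41)/(s^3 - 6*s^2 - 25*s + 72)

Laplace-transform each side.
The derivative rules (L{y''} = s^2 Y - s·y(0) - y'(0) and L{y'} = sY - y(0), with y(0) = -3, y'(0) = 1) turn the left side into (s^2 + 2*s - 9)Y - (-3*s - 5).
The right side is L{exp(8*t)} = 1/(s - 8).
So (s^2 + 2*s - 9)Y = 1/(s - 8) + (-3*s - 5).
Solve for Y(s) and write it as one ratio of polynomials.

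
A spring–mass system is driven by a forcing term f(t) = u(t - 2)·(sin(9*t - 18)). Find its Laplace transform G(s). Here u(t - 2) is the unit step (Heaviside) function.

By the second shifting theorem, L{u(t - c)·g(t - c)} = e^(-cs)·H(s) with c = 2 and H(s) = L{g(t)}.
L{sin(9t)} = 9/(s^2 + 81).

G(s) = 9*exp(-2*s)/(s^2 + 81)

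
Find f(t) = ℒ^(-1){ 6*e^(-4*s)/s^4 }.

f(t) = Heaviside(t - 4)*((t - 4)^3)

The factor e^(-4s) signals a time shift by c = 4 (second shifting theorem).
L{t^3} = 3!/s^4 = 6/s^4, so L^-1{6/s^4} = t^3.
Hence the inverse is u(t - 4) times that function evaluated at t - 4.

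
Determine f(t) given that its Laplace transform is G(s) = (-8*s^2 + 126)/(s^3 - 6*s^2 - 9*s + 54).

Factor the denominator: s^3 - 6*s^2 - 9*s + 54 = (s - 6)*(s - 3)*(s + 3).
Partial fraction decomposition gives [1/(s + 3)] + [-6/(s - 6)] + [-3/(s - 3)].
Invert each term: 1/(s + 3) ↔ e^(-3t); -6/(s - 6) ↔ -6e^(6t); -3/(s - 3) ↔ -3e^(3t).

f(t) = -6*exp(6*t) - 3*exp(3*t) + exp(-3*t)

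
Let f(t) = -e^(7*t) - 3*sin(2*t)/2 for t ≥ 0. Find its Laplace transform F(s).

F(s) = -3/(s^2 + 4) - 1/(s - 7)

By linearity of the Laplace transform, transform each term separately.
(-3/2)·[L{sin(2t)} = 2/(s^2 + 4)]; (-1)·[L{e^(7t)} = 1/(s - 7)].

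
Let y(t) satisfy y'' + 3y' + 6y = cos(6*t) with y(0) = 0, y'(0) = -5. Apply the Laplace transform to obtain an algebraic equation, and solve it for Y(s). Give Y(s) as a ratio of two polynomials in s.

Transform both sides with L{·}.
With L{y''} = s^2 Y - s·y(0) - y'(0) and L{y'} = sY - y(0), with y(0) = 0, y'(0) = -5: the LHS transforms to (s^2 + 3*s + 6)Y - (-5).
The right side is L{cos(6*t)} = s/(s^2 + 36).
So (s^2 + 3*s + 6)Y = s/(s^2 + 36) + (-5).
Isolate Y and clear denominators.

Y(s) = (-5*s^2 + s - 180)/(s^4 + 3*s^3 + 42*s^2 + 108*s + 216)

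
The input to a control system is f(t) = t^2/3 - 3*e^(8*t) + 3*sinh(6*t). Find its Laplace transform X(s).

Apply the Laplace transform termwise.
(1/3)·[L{t^2} = 2!/s^3 = 2/s^3]; (3)·[L{sinh(6t)} = 6/(s^2 - 36)]; (-3)·[L{e^(8t)} = 1/(s - 8)].

X(s) = 18/(s^2 - 36) - 3/(s - 8) + 2/(3*s^3)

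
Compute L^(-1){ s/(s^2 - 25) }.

Since L{cosh(5t)} = s/(s^2 - 25), the inverse is cosh(5*t).

cosh(5*t)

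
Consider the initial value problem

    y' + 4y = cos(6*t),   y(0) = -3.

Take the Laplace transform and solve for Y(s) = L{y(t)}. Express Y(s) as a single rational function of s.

Y(s) = (-3*s^2 + s - 108)/(s^3 + 4*s^2 + 36*s + 144)

Apply the Laplace transform to the equation.
The derivative rules (L{y'} = sY - y(0) = sY - (-3)) turn the left side into (s + 4)Y - (-3).
The right side is L{cos(6*t)} = s/(s^2 + 36).
So (s + 4)Y = s/(s^2 + 36) + (-3).
Isolate Y and clear denominators.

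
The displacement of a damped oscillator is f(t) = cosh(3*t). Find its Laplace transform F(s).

F(s) = s/(s^2 - 9)

L{cosh(3t)} = s/(s^2 - 9).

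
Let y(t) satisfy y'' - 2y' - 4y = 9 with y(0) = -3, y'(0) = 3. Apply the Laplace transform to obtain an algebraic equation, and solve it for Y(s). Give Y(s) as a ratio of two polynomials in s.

Y(s) = (-3*s^2 + 9*s + 9)/(s^3 - 2*s^2 - 4*s)

Apply the Laplace transform to the equation.
Using L{y''} = s^2 Y - s·y(0) - y'(0) and L{y'} = sY - y(0), with y(0) = -3, y'(0) = 3, the left side becomes (s^2 - 2*s - 4)Y - (-3*s + 9).
The right side is L{9} = 9/s.
So (s^2 - 2*s - 4)Y = 9/s + (-3*s + 9).
Solve for Y(s) and write it as one ratio of polynomials.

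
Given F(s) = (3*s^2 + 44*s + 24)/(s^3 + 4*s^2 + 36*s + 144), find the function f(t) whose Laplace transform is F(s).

f(t) = 4*sin(6*t) + 5*cos(6*t) - 2*exp(-4*t)

Factor the denominator: s^3 + 4*s^2 + 36*s + 144 = (s + 4)*(s^2 + 36).
Partial fraction decomposition gives [-2/(s + 4)] + [5*s/(s^2 + 36)] + [24/(s^2 + 36)].
Invert each term: -2/(s + 4) ↔ -2e^(-4t); 5·s/(s^2 + 36) ↔ 5cos(6t); 4·6/(s^2 + 36) ↔ 4sin(6t).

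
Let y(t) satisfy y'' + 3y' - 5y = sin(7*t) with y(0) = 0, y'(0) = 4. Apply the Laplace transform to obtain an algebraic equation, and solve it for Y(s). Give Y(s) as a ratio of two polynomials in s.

Y(s) = (4*s^2 + 203)/(s^4 + 3*s^3 + 44*s^2 + 147*s - 245)

Take the Laplace transform of both sides.
With L{y''} = s^2 Y - s·y(0) - y'(0) and L{y'} = sY - y(0), with y(0) = 0, y'(0) = 4: the LHS transforms to (s^2 + 3*s - 5)Y - (4).
The right side is L{sin(7*t)} = 7/(s^2 + 49).
So (s^2 + 3*s - 5)Y = 7/(s^2 + 49) + (4).
Divide through and combine into a single rational function.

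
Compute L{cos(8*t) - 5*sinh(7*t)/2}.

Apply the Laplace transform termwise.
(-5/2)·[L{sinh(7t)} = 7/(s^2 - 49)]; L{cos(8t)} = s/(s^2 + 64).

s/(s^2 + 64) - 35/(2*(s^2 - 49))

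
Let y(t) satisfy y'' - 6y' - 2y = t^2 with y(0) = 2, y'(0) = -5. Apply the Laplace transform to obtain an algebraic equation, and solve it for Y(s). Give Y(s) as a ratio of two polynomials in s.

Y(s) = (2*s^4 - 17*s^3 + 2)/(s^5 - 6*s^4 - 2*s^3)

Laplace-transform each side.
With L{y''} = s^2 Y - s·y(0) - y'(0) and L{y'} = sY - y(0), with y(0) = 2, y'(0) = -5: the LHS transforms to (s^2 - 6*s - 2)Y - (2*s - 17).
The right side is L{t^2} = 2/s^3.
So (s^2 - 6*s - 2)Y = 2/s^3 + (2*s - 17).
Isolate Y and clear denominators.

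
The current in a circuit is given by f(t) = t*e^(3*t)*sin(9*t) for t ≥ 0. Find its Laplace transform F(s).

F(s) = 18*(s - 3)/(s^2 - 6*s + 90)^2

L{sin(9t)} = 9/(s^2 + 81).
Multiplying by e^(3t) shifts s → s - 3, so L{e^(3*t)*sin(9*t)} = 9/((s - 3)^2 + 81).
Then apply L{t·g(t)} = -d/ds[G(s)] with G(s) = 9/((s - 3)^2 + 81):
differentiating 1 time and applying the sign gives 18*(s - 3)/(s^2 - 6*s + 90)^2.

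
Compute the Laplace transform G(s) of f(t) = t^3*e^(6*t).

G(s) = 6/(s - 6)^4

L{t^3} = 3!/s^4 = 6/s^4.
By the first shifting theorem, multiplying by e^(6t) replaces s with s - 6.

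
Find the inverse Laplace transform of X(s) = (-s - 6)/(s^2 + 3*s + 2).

-5*exp(-t) + 4*exp(-2*t)

Factor the denominator: s^2 + 3*s + 2 = (s + 1)*(s + 2).
Partial fraction decomposition gives [-5/(s + 1)] + [4/(s + 2)].
Invert each term: -5/(s + 1) ↔ -5e^(-t); 4/(s + 2) ↔ 4e^(-2t).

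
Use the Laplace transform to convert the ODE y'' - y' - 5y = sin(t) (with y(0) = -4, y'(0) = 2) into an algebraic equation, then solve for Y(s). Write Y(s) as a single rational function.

Apply the Laplace transform to the equation.
Using L{y''} = s^2 Y - s·y(0) - y'(0) and L{y'} = sY - y(0), with y(0) = -4, y'(0) = 2, the left side becomes (s^2 - s - 5)Y - (-4*s + 6).
The right side is L{sin(t)} = 1/(s^2 + 1).
So (s^2 - s - 5)Y = 1/(s^2 + 1) + (-4*s + 6).
Solve for Y(s) and write it as one ratio of polynomials.

Y(s) = (-4*s^3 + 6*s^2 - 4*s + 7)/(s^4 - s^3 - 4*s^2 - s - 5)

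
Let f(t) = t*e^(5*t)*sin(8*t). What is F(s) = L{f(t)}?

L{sin(8t)} = 8/(s^2 + 64).
Multiplying by e^(5t) shifts s → s - 5, so L{e^(5*t)*sin(8*t)} = 8/((s - 5)^2 + 64).
Then apply L{t·g(t)} = -d/ds[G(s)] with G(s) = 8/((s - 5)^2 + 64):
differentiating 1 time and applying the sign gives 16*(s - 5)/(s^2 - 10*s + 89)^2.

F(s) = 16*(s - 5)/(s^2 - 10*s + 89)^2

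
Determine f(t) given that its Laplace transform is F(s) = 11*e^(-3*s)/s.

The factor e^(-3s) signals a time shift by c = 3 (second shifting theorem).
L{11} = 11/s, so L^-1{11/s} = 11.
Hence the inverse is u(t - 3) times that function evaluated at t - 3.

f(t) = Heaviside(t - 3)*(11)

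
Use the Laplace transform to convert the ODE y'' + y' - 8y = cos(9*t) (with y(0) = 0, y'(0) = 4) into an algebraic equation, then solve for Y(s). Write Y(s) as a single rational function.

Laplace-transform each side.
With L{y''} = s^2 Y - s·y(0) - y'(0) and L{y'} = sY - y(0), with y(0) = 0, y'(0) = 4: the LHS transforms to (s^2 + s - 8)Y - (4).
The right side is L{cos(9*t)} = s/(s^2 + 81).
So (s^2 + s - 8)Y = s/(s^2 + 81) + (4).
Solve for Y(s) and write it as one ratio of polynomials.

Y(s) = (4*s^2 + s + 324)/(s^4 + s^3 + 73*s^2 + 81*s - 648)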